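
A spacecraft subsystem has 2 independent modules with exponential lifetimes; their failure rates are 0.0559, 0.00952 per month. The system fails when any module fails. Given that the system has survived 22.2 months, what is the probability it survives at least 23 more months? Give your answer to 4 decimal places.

0.2221

Time to first failure ~ Exp(Σλ) with Σλ = 0.06542.
By memorylessness, P(T > 22.2+23 | T > 22.2) = P(T > 23) = e^(−0.06542·23) ≈ 0.2221.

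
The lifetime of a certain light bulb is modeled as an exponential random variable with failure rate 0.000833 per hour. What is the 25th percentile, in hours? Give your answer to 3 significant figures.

Set 1 − e^(−λt) = 0.25, so t = −ln(0.75)/λ = 0.28768/0.000833 ≈ 345.357 hours.

345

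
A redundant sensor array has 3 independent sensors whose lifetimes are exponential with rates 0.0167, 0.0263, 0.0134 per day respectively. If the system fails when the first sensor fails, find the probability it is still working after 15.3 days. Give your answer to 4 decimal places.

0.4219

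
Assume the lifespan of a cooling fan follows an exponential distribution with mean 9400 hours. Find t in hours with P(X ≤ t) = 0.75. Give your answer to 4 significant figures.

13030

The rate is λ = 1/9400 = 0.000106383 per hour.
Set 1 − e^(−λt) = 0.75, so t = −ln(0.25)/λ = 1.3863/0.000106383 ≈ 13031.2 hours.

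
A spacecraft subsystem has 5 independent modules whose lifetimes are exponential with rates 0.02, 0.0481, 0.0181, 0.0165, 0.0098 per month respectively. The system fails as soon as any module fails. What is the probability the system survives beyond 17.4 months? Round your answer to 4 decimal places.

0.1412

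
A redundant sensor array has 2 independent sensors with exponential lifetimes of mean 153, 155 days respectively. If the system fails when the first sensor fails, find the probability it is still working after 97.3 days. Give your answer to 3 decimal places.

0.283

The first failure time is exponential with rate Σλ_i = 1/153 + 1/155 = 0.0129876 per day.
P(min > 97.3) = e^(−0.0129876·97.3) = e^(−1.2637) ≈ 0.283.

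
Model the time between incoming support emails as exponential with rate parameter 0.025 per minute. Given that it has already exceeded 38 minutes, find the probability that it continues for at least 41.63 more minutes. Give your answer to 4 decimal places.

0.3532

P(X > s+t | X > s) = e^(−λ(s+t))/e^(−λs) = e^(−λt), independent of s = 38.
P(X > 41.63) = e^(−1.0408) ≈ 0.3532.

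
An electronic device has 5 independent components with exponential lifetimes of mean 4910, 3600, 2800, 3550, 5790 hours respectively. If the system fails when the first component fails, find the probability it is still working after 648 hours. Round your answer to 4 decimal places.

The first failure time is exponential with rate Σλ_i = 1/4910 + 1/3600 + 1/2800 + 1/3550 + 1/5790 = 0.00129299 per hour.
P(min > 648) = e^(−0.00129299·648) = e^(−0.83786) ≈ 0.4326.

0.4326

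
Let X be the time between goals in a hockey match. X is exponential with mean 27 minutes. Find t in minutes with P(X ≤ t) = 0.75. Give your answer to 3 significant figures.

37.4

The rate is λ = 1/27 = 0.037037 per minute.
Set 1 − e^(−λt) = 0.75, so t = −ln(0.25)/λ = 1.3863/0.037037 ≈ 37.4299 minutes.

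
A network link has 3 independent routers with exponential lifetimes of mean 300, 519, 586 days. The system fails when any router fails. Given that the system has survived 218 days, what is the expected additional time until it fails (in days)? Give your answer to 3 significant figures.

144

First-failure rate Σλ = 1/300 + 1/519 + 1/586 = 0.0069666.
By memorylessness the expected residual is 1/Σλ = 143.542 days, regardless of the 218 already elapsed.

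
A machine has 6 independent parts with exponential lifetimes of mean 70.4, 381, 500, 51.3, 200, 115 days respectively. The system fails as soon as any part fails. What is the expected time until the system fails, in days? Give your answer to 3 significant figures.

The first failure time is exponential with rate Σλ_i = 1/70.4 + 1/381 + 1/500 + 1/51.3 + 1/200 + 1/115 = 0.052018 per day.
E[min] = 1/Σλ = 1/0.052018 = 19.2241 days.

19.2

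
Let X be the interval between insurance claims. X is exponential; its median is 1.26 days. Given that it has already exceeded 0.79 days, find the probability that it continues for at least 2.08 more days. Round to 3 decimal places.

0.318

For an exponential, median = ln(2)/λ, so λ = ln 2 / 1.26 = 0.550117 per day.
The exponential is memoryless, so the remaining time is again Exp(λ): the condition X > 0.79 is irrelevant.
P(X > 2.08) = e^(−1.1442) ≈ 0.318.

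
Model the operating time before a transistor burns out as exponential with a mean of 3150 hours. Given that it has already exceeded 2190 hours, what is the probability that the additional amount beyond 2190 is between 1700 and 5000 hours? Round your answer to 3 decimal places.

0.378

The rate is λ = 1/3150 = 0.00031746 per hour.
Memoryless: the residual past 2190 is again Exp(λ).
P(1700 < residual < 5000) = e^(−λ·1700) − e^(−λ·5000) = 0.58293 − 0.20448 ≈ 0.378.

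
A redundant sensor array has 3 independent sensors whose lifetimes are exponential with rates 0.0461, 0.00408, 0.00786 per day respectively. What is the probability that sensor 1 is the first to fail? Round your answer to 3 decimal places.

The time to first failure is exponential with rate Σλ = 0.0461 + 0.00408 + 0.00786 = 0.05804.
P(sensor 1 first) = λ_1/Σλ = 0.0461/0.05804 ≈ 0.794.

0.794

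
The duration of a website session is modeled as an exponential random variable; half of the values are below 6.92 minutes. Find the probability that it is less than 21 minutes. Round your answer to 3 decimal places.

0.878

For an exponential, median = ln(2)/λ, so λ = ln 2 / 6.92 = 0.100166 per minute.
P(X ≤ 21) = 1 − e^(−λ·21) = 1 − e^(−2.1035) ≈ 0.878.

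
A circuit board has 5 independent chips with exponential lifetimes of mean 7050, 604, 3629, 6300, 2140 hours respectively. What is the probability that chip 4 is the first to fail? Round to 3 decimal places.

Rates: λ_i = 1/mean_i → 0.000141844, 0.00165563, 0.000275558, 0.00015873, 0.00046729; Σλ = 0.00269905.
P(chip 4 first) = λ_4/Σλ = 0.00015873/0.00269905 ≈ 0.059.

0.059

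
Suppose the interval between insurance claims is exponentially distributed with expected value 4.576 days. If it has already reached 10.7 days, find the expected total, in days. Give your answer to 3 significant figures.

15.3

The rate is λ = 1/4.576 = 0.218531 per day.
By memorylessness, E[X | X > 10.7] = 10.7 + 1/λ = 10.7 + 4.576 = 15.276 days.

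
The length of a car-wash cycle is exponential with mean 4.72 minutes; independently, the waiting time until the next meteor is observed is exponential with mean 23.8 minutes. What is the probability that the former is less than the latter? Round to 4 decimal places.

0.8345

λ_1 = 1/4.72 = 0.211864, λ_2 = 1/23.8 = 0.0420168.
For independent exponentials, P(the former < the latter) = λ_1/(λ_1+λ_2) = 0.211864/0.253881 ≈ 0.8345.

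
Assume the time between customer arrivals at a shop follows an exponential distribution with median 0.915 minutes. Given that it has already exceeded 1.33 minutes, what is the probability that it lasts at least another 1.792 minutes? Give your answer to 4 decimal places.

For an exponential, median = ln(2)/λ, so λ = ln 2 / 0.915 = 0.757538 per minute.
P(X > s+t | X > s) = e^(−λ(s+t))/e^(−λs) = e^(−λt), independent of s = 1.33.
P(X > 1.792) = e^(−1.3575) ≈ 0.2573.

0.2573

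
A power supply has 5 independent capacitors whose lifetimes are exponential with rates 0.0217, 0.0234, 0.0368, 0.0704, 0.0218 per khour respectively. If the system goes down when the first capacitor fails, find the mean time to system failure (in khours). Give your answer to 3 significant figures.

5.74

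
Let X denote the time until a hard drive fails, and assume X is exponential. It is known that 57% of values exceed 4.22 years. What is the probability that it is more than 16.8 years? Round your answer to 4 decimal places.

0.1067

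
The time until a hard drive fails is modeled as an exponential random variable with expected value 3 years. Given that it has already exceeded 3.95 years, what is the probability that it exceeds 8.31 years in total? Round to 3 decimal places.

0.234

The rate is λ = 1/3 = 0.333333 per year.
P(X > s+t | X > s) = e^(−λ(s+t))/e^(−λs) = e^(−λt), independent of s = 3.95.
P(X > 4.36) = e^(−1.4533) ≈ 0.234.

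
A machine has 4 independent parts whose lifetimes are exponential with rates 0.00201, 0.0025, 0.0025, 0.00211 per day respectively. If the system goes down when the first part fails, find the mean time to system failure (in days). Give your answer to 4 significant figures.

109.6

The time to first failure is exponential with rate Σλ = 0.00201 + 0.0025 + 0.0025 + 0.00211 = 0.00912.
E[min] = 1/Σλ = 1/0.00912 = 109.649 days.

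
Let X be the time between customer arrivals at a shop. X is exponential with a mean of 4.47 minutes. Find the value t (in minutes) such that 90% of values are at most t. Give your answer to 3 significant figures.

The rate is λ = 1/4.47 = 0.223714 per minute.
Set 1 − e^(−λt) = 0.9, so t = −ln(0.1)/λ = 2.3026/0.223714 ≈ 10.2926 minutes.

10.3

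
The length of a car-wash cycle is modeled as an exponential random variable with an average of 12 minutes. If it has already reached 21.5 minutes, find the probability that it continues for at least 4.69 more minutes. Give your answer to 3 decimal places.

0.676

The rate is λ = 1/12 = 0.0833333 per minute.
The exponential is memoryless, so the remaining time is again Exp(λ): the condition X > 21.5 is irrelevant.
P(X > 4.69) = e^(−0.39083) ≈ 0.676.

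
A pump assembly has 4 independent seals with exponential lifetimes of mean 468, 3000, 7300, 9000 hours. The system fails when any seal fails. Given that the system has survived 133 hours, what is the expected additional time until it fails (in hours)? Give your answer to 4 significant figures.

367.9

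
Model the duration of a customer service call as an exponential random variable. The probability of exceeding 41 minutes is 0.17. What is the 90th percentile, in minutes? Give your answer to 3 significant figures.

53.3

e^(−λ·41) = 0.17 ⇒ λ = −ln(0.17)/41 = 0.0432185.
90th percentile: 1 − e^(−λt) = 0.9, t = −ln(0.1)/λ = 53.2778 minutes.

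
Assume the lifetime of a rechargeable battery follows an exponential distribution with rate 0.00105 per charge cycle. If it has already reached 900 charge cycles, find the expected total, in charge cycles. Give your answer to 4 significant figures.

1852

By memorylessness, E[X | X > 900] = 900 + 1/λ = 900 + 952.381 = 1852.38 charge cycles.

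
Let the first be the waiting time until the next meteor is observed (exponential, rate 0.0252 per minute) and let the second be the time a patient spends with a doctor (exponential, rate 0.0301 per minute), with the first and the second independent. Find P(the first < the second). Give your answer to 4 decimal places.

0.4557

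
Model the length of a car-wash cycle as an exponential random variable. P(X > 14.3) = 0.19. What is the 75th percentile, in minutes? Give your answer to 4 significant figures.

e^(−λ·14.3) = 0.19 ⇒ λ = −ln(0.19)/14.3 = 0.116135.
75th percentile: 1 − e^(−λt) = 0.75, t = −ln(0.25)/λ = 11.9369 minutes.

11.94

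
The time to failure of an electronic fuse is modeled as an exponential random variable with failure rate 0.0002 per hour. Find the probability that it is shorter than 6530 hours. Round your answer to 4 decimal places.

P(X ≤ 6530) = 1 − e^(−λ·6530) = 1 − e^(−1.306) ≈ 0.7291.

0.7291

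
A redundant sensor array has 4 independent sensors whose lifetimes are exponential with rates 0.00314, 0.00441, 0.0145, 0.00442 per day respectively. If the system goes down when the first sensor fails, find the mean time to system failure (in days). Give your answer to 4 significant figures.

37.78

The time to first failure is exponential with rate Σλ = 0.00314 + 0.00441 + 0.0145 + 0.00442 = 0.02647.
E[min] = 1/Σλ = 1/0.02647 = 37.7786 days.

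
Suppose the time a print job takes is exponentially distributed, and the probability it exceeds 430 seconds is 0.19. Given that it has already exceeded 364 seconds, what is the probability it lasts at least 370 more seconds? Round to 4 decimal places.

From e^(−λ·430) = 0.19, λ = −ln(0.19)/430 = 0.00386217.
Memoryless: P(X > 364+370 | X > 364) = P(X > 370) = e^(−0.00386217·370) ≈ 0.2395.

0.2395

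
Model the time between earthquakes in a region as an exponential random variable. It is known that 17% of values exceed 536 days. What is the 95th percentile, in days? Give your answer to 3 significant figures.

906

e^(−λ·536) = 0.17 ⇒ λ = −ln(0.17)/536 = 0.00330589.
95th percentile: 1 − e^(−λt) = 0.95, t = −ln(0.05)/λ = 906.18 days.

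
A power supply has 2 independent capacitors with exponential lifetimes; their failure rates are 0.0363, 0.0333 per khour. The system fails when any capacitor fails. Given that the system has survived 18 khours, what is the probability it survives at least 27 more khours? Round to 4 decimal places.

Time to first failure ~ Exp(Σλ) with Σλ = 0.0696.
By memorylessness, P(T > 18+27 | T > 18) = P(T > 27) = e^(−0.0696·27) ≈ 0.1527.

0.1527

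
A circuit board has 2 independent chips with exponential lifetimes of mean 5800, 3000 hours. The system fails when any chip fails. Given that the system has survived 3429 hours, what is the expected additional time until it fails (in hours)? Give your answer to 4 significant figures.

First-failure rate Σλ = 1/5800 + 1/3000 = 0.000505747.
By memorylessness the expected residual is 1/Σλ = 1977.27 hours, regardless of the 3429 already elapsed.

1977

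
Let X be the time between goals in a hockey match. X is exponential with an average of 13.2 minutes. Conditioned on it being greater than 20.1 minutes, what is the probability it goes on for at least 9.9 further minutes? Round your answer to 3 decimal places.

The rate is λ = 1/13.2 = 0.0757576 per minute.
By the memoryless property, P(X > 20.1+9.9 | X > 20.1) = P(X > 9.9).
P(X > 9.9) = e^(−0.75) ≈ 0.472.

0.472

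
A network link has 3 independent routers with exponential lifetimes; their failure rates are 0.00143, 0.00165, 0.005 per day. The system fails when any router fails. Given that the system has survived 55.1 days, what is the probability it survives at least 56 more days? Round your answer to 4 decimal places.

0.6360

Time to first failure ~ Exp(Σλ) with Σλ = 0.00808.
By memorylessness, P(T > 55.1+56 | T > 55.1) = P(T > 56) = e^(−0.00808·56) ≈ 0.6360.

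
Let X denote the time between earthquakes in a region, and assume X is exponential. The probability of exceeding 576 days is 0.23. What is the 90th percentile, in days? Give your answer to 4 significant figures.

902.4

e^(−λ·576) = 0.23 ⇒ λ = −ln(0.23)/576 = 0.00255152.
90th percentile: 1 − e^(−λt) = 0.9, t = −ln(0.1)/λ = 902.436 days.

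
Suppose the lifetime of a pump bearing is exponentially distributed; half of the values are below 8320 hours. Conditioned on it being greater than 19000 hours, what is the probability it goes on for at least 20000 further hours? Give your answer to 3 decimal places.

0.189

For an exponential, median = ln(2)/λ, so λ = ln 2 / 8320 = 0.000083311 per hour.
P(X > s+t | X > s) = e^(−λ(s+t))/e^(−λs) = e^(−λt), independent of s = 19000.
P(X > 20000) = e^(−1.6662) ≈ 0.189.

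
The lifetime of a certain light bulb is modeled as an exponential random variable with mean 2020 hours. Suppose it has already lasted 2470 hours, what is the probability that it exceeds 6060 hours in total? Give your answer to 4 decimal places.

0.1691

The rate is λ = 1/2020 = 0.00049505 per hour.
P(X > s+t | X > s) = e^(−λ(s+t))/e^(−λs) = e^(−λt), independent of s = 2470.
P(X > 3590) = e^(−1.7772) ≈ 0.1691.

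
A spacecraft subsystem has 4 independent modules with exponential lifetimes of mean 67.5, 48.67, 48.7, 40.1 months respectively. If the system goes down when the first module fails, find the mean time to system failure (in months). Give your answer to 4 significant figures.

12.37

The first failure time is exponential with rate Σλ_i = 1/67.5 + 1/48.67 + 1/48.7 + 1/40.1 = 0.0808329 per month.
E[min] = 1/Σλ = 1/0.0808329 = 12.3712 months.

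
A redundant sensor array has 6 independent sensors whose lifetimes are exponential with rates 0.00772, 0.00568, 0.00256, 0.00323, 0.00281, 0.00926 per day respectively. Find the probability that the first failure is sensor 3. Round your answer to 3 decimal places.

The time to first failure is exponential with rate Σλ = 0.00772 + 0.00568 + 0.00256 + 0.00323 + 0.00281 + 0.00926 = 0.03126.
P(sensor 3 first) = λ_3/Σλ = 0.00256/0.03126 ≈ 0.082.

0.082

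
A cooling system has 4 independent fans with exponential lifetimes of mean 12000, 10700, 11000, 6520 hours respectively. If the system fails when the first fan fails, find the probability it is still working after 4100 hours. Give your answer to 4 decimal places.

0.1779

The first failure time is exponential with rate Σλ_i = 1/12000 + 1/10700 + 1/11000 + 1/6520 = 0.000421075 per hour.
P(min > 4100) = e^(−0.000421075·4100) = e^(−1.7264) ≈ 0.1779.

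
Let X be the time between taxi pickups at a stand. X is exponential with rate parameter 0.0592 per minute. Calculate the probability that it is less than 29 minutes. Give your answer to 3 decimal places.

0.820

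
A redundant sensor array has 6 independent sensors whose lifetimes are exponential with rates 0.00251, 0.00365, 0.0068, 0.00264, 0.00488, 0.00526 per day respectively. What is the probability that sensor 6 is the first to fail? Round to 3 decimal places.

The time to first failure is exponential with rate Σλ = 0.00251 + 0.00365 + 0.0068 + 0.00264 + 0.00488 + 0.00526 = 0.02574.
P(sensor 6 first) = λ_6/Σλ = 0.00526/0.02574 ≈ 0.204.

0.204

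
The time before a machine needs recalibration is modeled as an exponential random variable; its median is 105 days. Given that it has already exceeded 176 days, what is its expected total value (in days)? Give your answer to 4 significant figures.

For an exponential, median = ln(2)/λ, so λ = ln 2 / 105 = 0.0066014 per day.
By memorylessness, E[X | X > 176] = 176 + 1/λ = 176 + 151.483 = 327.483 days.

327.5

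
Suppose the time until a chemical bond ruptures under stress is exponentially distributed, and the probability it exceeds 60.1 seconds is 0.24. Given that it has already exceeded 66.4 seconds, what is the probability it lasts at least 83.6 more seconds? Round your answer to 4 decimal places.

0.1374

From e^(−λ·60.1) = 0.24, λ = −ln(0.24)/60.1 = 0.0237457.
Memoryless: P(X > 66.4+83.6 | X > 66.4) = P(X > 83.6) = e^(−0.0237457·83.6) ≈ 0.1374.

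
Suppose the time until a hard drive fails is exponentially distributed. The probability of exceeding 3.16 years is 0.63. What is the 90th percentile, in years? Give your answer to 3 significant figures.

e^(−λ·3.16) = 0.63 ⇒ λ = −ln(0.63)/3.16 = 0.146214.
90th percentile: 1 − e^(−λt) = 0.9, t = −ln(0.1)/λ = 15.7481 years.

15.7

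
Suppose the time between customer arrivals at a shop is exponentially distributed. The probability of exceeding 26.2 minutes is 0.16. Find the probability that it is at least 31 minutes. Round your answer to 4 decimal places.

e^(−λ·26.2) = 0.16 ⇒ λ = −ln(0.16)/26.2 = 0.0699459.
P(X > 31) = e^(−0.0699459·31) = e^(−2.1683) ≈ 0.1144.

0.1144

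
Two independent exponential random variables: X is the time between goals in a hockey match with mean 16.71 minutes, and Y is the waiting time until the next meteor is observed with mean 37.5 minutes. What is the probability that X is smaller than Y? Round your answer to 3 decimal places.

0.692

λ_1 = 1/16.71 = 0.0598444, λ_2 = 1/37.5 = 0.0266667.
For independent exponentials, P(X < Y) = λ_1/(λ_1+λ_2) = 0.0598444/0.0865111 ≈ 0.692.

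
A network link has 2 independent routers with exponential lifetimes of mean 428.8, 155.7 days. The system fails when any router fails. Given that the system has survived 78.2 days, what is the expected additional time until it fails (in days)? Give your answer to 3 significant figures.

114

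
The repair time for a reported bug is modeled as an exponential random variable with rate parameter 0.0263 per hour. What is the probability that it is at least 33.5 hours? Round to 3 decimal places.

P(X > 33.5) = e^(−λ·33.5) = e^(−0.88105) ≈ 0.414.

0.414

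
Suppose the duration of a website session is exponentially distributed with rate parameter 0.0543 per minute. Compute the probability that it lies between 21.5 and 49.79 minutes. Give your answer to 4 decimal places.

0.2442

P(21.5 < X < 49.79) = e^(−λ·21.5) − e^(−λ·49.79) = 0.31116 − 0.06696 ≈ 0.2442.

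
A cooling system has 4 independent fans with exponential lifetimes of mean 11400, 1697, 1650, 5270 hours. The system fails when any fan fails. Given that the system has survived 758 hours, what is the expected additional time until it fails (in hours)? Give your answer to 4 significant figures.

First-failure rate Σλ = 1/11400 + 1/1697 + 1/1650 + 1/5270 = 0.00147281.
By memorylessness the expected residual is 1/Σλ = 678.975 hours, regardless of the 758 already elapsed.

679.0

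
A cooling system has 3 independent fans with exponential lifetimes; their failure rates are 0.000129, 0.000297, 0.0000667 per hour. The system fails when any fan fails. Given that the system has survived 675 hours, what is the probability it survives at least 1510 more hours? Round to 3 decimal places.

0.475

Time to first failure ~ Exp(Σλ) with Σλ = 0.0004927.
By memorylessness, P(T > 675+1510 | T > 675) = P(T > 1510) = e^(−0.0004927·1510) ≈ 0.475.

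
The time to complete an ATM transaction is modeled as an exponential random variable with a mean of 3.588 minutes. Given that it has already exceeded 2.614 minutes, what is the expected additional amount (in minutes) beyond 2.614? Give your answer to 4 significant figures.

3.588

The rate is λ = 1/3.588 = 0.278707 per minute.
By memorylessness, the remaining amount past any threshold is again Exp(λ) with mean 1/λ = 3.588 minutes.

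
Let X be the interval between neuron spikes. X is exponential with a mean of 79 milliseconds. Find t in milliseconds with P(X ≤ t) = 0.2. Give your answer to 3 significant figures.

17.6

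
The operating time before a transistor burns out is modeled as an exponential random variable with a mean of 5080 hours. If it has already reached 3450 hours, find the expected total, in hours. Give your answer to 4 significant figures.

8530

The rate is λ = 1/5080 = 0.00019685 per hour.
By memorylessness, E[X | X > 3450] = 3450 + 1/λ = 3450 + 5080 = 8530 hours.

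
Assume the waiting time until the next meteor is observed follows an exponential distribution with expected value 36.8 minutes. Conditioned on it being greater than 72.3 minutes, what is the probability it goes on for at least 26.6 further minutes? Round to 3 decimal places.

The rate is λ = 1/36.8 = 0.0271739 per minute.
The exponential is memoryless, so the remaining time is again Exp(λ): the condition X > 72.3 is irrelevant.
P(X > 26.6) = e^(−0.72283) ≈ 0.485.

0.485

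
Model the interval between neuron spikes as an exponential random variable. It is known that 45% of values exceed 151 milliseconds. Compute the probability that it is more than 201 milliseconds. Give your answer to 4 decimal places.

e^(−λ·151) = 0.45 ⇒ λ = −ln(0.45)/151 = 0.00528813.
P(X > 201) = e^(−0.00528813·201) = e^(−1.0629) ≈ 0.3454.

0.3454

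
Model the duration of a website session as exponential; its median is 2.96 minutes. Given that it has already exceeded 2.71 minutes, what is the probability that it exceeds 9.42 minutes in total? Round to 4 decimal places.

For an exponential, median = ln(2)/λ, so λ = ln 2 / 2.96 = 0.234171 per minute.
P(X > s+t | X > s) = e^(−λ(s+t))/e^(−λs) = e^(−λt), independent of s = 2.71.
P(X > 6.71) = e^(−1.5713) ≈ 0.2078.

0.2078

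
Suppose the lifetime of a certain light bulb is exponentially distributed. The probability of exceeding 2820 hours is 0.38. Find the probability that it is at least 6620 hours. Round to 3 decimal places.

e^(−λ·2820) = 0.38 ⇒ λ = −ln(0.38)/2820 = 0.000343115.
P(X > 6620) = e^(−0.000343115·6620) = e^(−2.2714) ≈ 0.103.

0.103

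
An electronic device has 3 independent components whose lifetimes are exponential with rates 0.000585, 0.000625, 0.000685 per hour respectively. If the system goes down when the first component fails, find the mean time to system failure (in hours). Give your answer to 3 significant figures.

The time to first failure is exponential with rate Σλ = 0.000585 + 0.000625 + 0.000685 = 0.001895.
E[min] = 1/Σλ = 1/0.001895 = 527.704 hours.

528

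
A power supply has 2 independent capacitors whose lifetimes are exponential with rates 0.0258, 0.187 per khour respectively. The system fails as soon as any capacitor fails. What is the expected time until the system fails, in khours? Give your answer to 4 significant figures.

4.699

The time to first failure is exponential with rate Σλ = 0.0258 + 0.187 = 0.2128.
E[min] = 1/Σλ = 1/0.2128 = 4.69925 khours.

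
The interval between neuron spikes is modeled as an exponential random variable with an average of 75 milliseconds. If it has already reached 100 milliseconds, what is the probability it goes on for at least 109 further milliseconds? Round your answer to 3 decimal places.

0.234

The rate is λ = 1/75 = 0.0133333 per millisecond.
By the memoryless property, P(X > 100+109 | X > 100) = P(X > 109).
P(X > 109) = e^(−1.4533) ≈ 0.234.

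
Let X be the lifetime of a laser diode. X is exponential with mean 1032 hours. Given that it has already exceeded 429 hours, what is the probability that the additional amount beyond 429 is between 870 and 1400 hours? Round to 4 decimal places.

0.1729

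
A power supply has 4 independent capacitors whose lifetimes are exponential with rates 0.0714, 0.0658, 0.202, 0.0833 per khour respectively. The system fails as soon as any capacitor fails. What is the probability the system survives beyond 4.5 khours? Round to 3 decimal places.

0.149

The time to first failure is exponential with rate Σλ = 0.0714 + 0.0658 + 0.202 + 0.0833 = 0.4225.
P(min > 4.5) = e^(−0.4225·4.5) = e^(−1.9012) ≈ 0.149.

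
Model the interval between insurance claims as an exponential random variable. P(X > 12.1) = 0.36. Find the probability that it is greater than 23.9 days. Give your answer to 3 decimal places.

0.133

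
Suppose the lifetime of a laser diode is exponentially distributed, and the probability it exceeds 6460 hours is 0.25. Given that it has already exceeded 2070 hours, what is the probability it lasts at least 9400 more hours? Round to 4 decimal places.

From e^(−λ·6460) = 0.25, λ = −ln(0.25)/6460 = 0.000214597.
Memoryless: P(X > 2070+9400 | X > 2070) = P(X > 9400) = e^(−0.000214597·9400) ≈ 0.1330.

0.1330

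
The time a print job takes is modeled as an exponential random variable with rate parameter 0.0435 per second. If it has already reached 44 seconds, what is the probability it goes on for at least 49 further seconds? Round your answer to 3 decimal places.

By the memoryless property, P(X > 44+49 | X > 44) = P(X > 49).
P(X > 49) = e^(−2.1315) ≈ 0.119.

0.119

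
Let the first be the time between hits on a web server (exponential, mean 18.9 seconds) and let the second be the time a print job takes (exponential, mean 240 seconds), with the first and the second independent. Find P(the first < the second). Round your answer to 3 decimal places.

0.927

λ_1 = 1/18.9 = 0.0529101, λ_2 = 1/240 = 0.00416667.
For independent exponentials, P(the first < the second) = λ_1/(λ_1+λ_2) = 0.0529101/0.0570767 ≈ 0.927.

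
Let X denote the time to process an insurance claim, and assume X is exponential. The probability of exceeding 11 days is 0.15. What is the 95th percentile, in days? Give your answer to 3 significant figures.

e^(−λ·11) = 0.15 ⇒ λ = −ln(0.15)/11 = 0.172465.
95th percentile: 1 − e^(−λt) = 0.95, t = −ln(0.05)/λ = 17.37 days.

17.4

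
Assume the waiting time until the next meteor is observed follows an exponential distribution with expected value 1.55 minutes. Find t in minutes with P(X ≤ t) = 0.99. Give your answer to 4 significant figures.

7.138

The rate is λ = 1/1.55 = 0.645161 per minute.
Set 1 − e^(−λt) = 0.99, so t = −ln(0.01)/λ = 4.6052/0.645161 ≈ 7.13801 minutes.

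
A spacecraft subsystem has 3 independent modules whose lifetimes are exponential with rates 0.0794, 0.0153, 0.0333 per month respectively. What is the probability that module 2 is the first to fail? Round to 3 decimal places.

0.120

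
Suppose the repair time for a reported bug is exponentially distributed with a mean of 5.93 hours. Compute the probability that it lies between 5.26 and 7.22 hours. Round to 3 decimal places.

The rate is λ = 1/5.93 = 0.168634 per hour.
P(5.26 < X < 7.22) = e^(−λ·5.26) − e^(−λ·7.22) = 0.41188 − 0.29596 ≈ 0.116.

0.116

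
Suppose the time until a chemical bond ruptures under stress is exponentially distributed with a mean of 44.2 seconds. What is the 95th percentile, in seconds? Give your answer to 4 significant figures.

132.4

The rate is λ = 1/44.2 = 0.0226244 per second.
Set 1 − e^(−λt) = 0.95, so t = −ln(0.05)/λ = 2.9957/0.0226244 ≈ 132.411 seconds.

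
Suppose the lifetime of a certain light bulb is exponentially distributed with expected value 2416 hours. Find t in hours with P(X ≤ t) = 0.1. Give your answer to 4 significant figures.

254.6

The rate is λ = 1/2416 = 0.000413907 per hour.
Set 1 − e^(−λt) = 0.1, so t = −ln(0.9)/λ = 0.10536/0.000413907 ≈ 254.551 hours.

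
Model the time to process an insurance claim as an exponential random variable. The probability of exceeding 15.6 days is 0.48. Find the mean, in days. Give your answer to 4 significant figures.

21.25

e^(−λ·15.6) = 0.48 ⇒ λ = −ln(0.48)/15.6 = 0.0470493.
Mean = 1/λ = 21.2543 days.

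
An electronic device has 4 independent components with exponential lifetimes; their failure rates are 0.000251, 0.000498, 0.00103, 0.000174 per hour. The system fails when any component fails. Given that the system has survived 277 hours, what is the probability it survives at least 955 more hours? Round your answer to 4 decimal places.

0.1549

Time to first failure ~ Exp(Σλ) with Σλ = 0.001953.
By memorylessness, P(T > 277+955 | T > 277) = P(T > 955) = e^(−0.001953·955) ≈ 0.1549.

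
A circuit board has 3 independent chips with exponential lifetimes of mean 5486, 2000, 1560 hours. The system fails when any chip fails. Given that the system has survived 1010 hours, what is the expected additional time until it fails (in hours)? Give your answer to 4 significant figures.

First-failure rate Σλ = 1/5486 + 1/2000 + 1/1560 = 0.00132331.
By memorylessness the expected residual is 1/Σλ = 755.682 hours, regardless of the 1010 already elapsed.

755.7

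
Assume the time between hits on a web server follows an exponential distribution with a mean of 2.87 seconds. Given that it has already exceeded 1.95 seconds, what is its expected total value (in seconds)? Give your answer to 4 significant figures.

The rate is λ = 1/2.87 = 0.348432 per second.
By memorylessness, E[X | X > 1.95] = 1.95 + 1/λ = 1.95 + 2.87 = 4.82 seconds.

4.820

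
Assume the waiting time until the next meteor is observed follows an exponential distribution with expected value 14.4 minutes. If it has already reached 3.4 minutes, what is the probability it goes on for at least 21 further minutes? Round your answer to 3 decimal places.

The rate is λ = 1/14.4 = 0.0694444 per minute.
P(X > s+t | X > s) = e^(−λ(s+t))/e^(−λs) = e^(−λt), independent of s = 3.4.
P(X > 21) = e^(−1.4583) ≈ 0.233.

0.233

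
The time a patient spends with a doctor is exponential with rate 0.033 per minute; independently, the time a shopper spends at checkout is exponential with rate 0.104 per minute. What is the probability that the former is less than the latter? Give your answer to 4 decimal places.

0.2409

λ_1 = 0.033, λ_2 = 0.104.
For independent exponentials, P(the former < the latter) = λ_1/(λ_1+λ_2) = 0.033/0.137 ≈ 0.2409.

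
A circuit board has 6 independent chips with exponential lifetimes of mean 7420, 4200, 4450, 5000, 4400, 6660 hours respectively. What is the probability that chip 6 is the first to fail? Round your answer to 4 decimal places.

0.1278

Rates: λ_i = 1/mean_i → 0.000134771, 0.000238095, 0.000224719, 0.0002, 0.000227273, 0.00015015; Σλ = 0.00117501.
P(chip 6 first) = λ_6/Σλ = 0.00015015/0.00117501 ≈ 0.1278.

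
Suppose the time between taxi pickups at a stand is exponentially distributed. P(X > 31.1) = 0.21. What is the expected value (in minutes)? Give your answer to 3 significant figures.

e^(−λ·31.1) = 0.21 ⇒ λ = −ln(0.21)/31.1 = 0.0501816.
Mean = 1/λ = 19.9276 minutes.

19.9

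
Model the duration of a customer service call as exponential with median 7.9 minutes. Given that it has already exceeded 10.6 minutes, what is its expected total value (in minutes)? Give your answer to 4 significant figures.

For an exponential, median = ln(2)/λ, so λ = ln 2 / 7.9 = 0.0877401 per minute.
By memorylessness, E[X | X > 10.6] = 10.6 + 1/λ = 10.6 + 11.3973 = 21.9973 minutes.

22.00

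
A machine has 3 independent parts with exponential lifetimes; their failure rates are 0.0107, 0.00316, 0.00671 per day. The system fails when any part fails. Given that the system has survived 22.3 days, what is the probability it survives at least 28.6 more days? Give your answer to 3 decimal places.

0.555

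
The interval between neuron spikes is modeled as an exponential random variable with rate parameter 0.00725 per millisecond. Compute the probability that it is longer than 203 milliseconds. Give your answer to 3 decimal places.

0.230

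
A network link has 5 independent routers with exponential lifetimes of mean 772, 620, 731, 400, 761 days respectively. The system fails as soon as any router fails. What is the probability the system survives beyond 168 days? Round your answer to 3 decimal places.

The first failure time is exponential with rate Σλ_i = 1/772 + 1/620 + 1/731 + 1/400 + 1/761 = 0.00809029 per day.
P(min > 168) = e^(−0.00809029·168) = e^(−1.3592) ≈ 0.257.

0.257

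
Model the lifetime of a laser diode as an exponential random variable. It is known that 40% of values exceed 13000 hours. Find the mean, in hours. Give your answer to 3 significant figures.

14200

e^(−λ·13000) = 0.40 ⇒ λ = −ln(0.40)/13000 = 0.0000704839.
Mean = 1/λ = 14187.6 hours.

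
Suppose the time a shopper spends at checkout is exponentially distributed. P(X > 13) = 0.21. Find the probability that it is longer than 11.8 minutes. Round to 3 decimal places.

e^(−λ·13) = 0.21 ⇒ λ = −ln(0.21)/13 = 0.12005.
P(X > 11.8) = e^(−0.12005·11.8) = e^(−1.4166) ≈ 0.243.

0.243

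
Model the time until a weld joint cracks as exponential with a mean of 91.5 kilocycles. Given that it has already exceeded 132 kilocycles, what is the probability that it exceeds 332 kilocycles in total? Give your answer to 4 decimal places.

0.1124

The rate is λ = 1/91.5 = 0.010929 per kilocycle.
By the memoryless property, P(X > 132+200 | X > 132) = P(X > 200).
P(X > 200) = e^(−2.1858) ≈ 0.1124.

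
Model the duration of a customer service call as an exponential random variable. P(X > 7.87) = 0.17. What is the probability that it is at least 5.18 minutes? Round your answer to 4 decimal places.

e^(−λ·7.87) = 0.17 ⇒ λ = −ln(0.17)/7.87 = 0.225153.
P(X > 5.18) = e^(−0.225153·5.18) = e^(−1.1663) ≈ 0.3115.

0.3115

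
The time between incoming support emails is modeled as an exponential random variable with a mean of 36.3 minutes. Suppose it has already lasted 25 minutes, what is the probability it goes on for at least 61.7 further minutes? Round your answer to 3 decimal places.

0.183

The rate is λ = 1/36.3 = 0.0275482 per minute.
By the memoryless property, P(X > 25+61.7 | X > 25) = P(X > 61.7).
P(X > 61.7) = e^(−1.6997) ≈ 0.183.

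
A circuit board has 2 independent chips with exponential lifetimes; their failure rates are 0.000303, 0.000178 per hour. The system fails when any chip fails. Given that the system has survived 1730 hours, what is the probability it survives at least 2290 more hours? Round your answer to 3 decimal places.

0.332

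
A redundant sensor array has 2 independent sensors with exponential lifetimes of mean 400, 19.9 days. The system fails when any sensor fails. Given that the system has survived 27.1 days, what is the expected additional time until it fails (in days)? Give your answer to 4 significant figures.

18.96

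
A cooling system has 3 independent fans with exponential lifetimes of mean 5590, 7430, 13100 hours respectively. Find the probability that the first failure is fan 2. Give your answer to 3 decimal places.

Rates: λ_i = 1/mean_i → 0.000178891, 0.00013459, 0.0000763359; Σλ = 0.000389816.
P(fan 2 first) = λ_2/Σλ = 0.00013459/0.000389816 ≈ 0.345.

0.345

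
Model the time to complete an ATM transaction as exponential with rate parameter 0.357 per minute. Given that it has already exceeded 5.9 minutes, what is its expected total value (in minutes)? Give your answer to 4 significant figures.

8.701

By memorylessness, E[X | X > 5.9] = 5.9 + 1/λ = 5.9 + 2.80112 = 8.70112 minutes.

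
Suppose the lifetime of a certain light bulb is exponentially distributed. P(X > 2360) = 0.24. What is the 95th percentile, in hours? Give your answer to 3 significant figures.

4950

e^(−λ·2360) = 0.24 ⇒ λ = −ln(0.24)/2360 = 0.00060471.
95th percentile: 1 − e^(−λt) = 0.95, t = −ln(0.05)/λ = 4954 hours.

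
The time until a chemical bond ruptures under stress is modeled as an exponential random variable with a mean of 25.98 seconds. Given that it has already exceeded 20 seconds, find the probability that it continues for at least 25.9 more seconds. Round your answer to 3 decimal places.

The rate is λ = 1/25.98 = 0.0384911 per second.
The exponential is memoryless, so the remaining time is again Exp(λ): the condition X > 20 is irrelevant.
P(X > 25.9) = e^(−0.99692) ≈ 0.369.

0.369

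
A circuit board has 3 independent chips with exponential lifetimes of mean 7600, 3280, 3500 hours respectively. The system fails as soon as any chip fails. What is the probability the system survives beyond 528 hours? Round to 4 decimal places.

The first failure time is exponential with rate Σλ_i = 1/7600 + 1/3280 + 1/3500 = 0.000722171 per hour.
P(min > 528) = e^(−0.000722171·528) = e^(−0.38131) ≈ 0.6830.

0.6830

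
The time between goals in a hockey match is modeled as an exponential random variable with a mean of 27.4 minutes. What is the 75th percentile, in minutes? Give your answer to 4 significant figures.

The rate is λ = 1/27.4 = 0.0364964 per minute.
Set 1 − e^(−λt) = 0.75, so t = −ln(0.25)/λ = 1.3863/0.0364964 ≈ 37.9845 minutes.

37.98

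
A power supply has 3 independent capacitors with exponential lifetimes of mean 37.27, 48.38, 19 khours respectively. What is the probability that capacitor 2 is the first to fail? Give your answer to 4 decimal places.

0.2064

Rates: λ_i = 1/mean_i → 0.0268312, 0.0206697, 0.0526316; Σλ = 0.100133.
P(capacitor 2 first) = λ_2/Σλ = 0.0206697/0.100133 ≈ 0.2064.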